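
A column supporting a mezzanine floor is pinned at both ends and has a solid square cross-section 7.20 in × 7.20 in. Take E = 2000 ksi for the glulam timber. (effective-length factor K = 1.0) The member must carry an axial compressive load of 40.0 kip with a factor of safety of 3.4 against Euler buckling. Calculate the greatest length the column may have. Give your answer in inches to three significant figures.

L_max ≈ 180 in

I = a⁴/12 = 7.20⁴/12 = 223.9 in⁴
Required critical load P_cr = n·P = 3.4 × 40.0 = 136.0 kip = 1.360×10^5 lb
From P_cr = π²EI/(K·L)²:  L = (1/K)·√(π²EI/P_cr) = (1/1)·√(π²×2.00×10^6×223.9/1.360×10^5)
L = 180 in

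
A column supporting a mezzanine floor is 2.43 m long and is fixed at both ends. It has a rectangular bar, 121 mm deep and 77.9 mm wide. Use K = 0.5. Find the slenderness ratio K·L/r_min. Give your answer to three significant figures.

For a rectangle r_min = b/√12 = 77.9/√12 = 22.49 mm
L_e = K·L = 0.5 × 2.43 m = 1.215 m = 1215.0 mm
λ = L_e / r_min = 1215.0 / 22.49 = 54.0

λ ≈ 54.0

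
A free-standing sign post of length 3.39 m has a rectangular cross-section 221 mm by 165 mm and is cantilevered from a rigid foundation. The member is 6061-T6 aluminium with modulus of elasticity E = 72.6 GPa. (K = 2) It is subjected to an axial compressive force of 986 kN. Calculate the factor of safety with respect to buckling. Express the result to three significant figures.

Buckling occurs about the weak axis: I_min = h·b³/12 with b = 165 mm (the shorter side).
I_min = 221×165³/12 = 8.273×10^7 mm⁴
I = 8.273×10^7 mm⁴ = 8.273×10^-5 m⁴
Effective length L_e = K·L = 2 × 3.39 = 6.780 m
P_cr = π²EI / L_e² = π² × 72.6×10⁹ × 8.273×10^-5 / 6.780² = 1.290×10^6 N
Factor of safety n = P_cr / P = 1289.6 / 986 = 1.31

n ≈ 1.31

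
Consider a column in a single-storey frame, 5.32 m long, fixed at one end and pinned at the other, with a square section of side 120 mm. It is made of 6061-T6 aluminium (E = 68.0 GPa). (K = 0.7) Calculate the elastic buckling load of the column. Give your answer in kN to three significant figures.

P_cr ≈ 836 kN

I = a⁴/12 = 120⁴/12 = 1.728×10^7 mm⁴
I = 1.728×10^7 mm⁴ = 1.728×10^-5 m⁴
Effective length L_e = K·L = 0.7 × 5.32 = 3.724 m
P_cr = π²EI / L_e² = π² × 68.0×10⁹ × 1.728×10^-5 / 3.724² = 8.362×10^5 N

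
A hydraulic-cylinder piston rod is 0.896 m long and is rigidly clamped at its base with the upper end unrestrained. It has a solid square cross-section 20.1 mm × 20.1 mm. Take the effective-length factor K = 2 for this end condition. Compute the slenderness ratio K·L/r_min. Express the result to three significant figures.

λ ≈ 309

I = a⁴/12 = 20.1⁴/12 = 1.360×10^4 mm⁴
A = 404.0 mm²;  r_min = √(I/A) = √(1.360×10^4/404.0) = 5.802 mm
L_e = K·L = 2 × 0.896 m = 1.792 m = 1792.0 mm
λ = L_e / r_min = 1792.0 / 5.802 = 309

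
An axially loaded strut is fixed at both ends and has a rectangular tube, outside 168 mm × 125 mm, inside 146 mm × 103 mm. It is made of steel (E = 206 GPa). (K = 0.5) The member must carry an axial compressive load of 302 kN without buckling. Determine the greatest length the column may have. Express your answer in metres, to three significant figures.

Weak-axis I_min = (h_o·b_o³ − h_i·b_i³)/12 with b_o = 125, b_i = 103.0 mm (shorter outer/inner sides).
I_min = (168×125³ − 146.0×103.0³)/12 = 1.405×10^7 mm⁴
I = 1.405×10^-5 m⁴
At the buckling limit P_cr = P = 3.020×10^5 N
From P_cr = π²EI/(K·L)²:  L = (1/K)·√(π²EI/P_cr) = (1/0.5)·√(π²×2.06×10^11×1.405×10^-5/3.020×10^5)
L = 19.5 m

L_max ≈ 19.5 m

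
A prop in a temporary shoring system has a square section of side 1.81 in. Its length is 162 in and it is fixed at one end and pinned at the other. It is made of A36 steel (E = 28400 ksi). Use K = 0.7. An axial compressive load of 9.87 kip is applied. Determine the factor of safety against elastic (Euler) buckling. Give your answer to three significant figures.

I = a⁴/12 = 1.81⁴/12 = 0.8944 in⁴
Effective length L_e = K·L = 0.7 × 162 = 113.4 in
P_cr = π²EI / L_e² = π² × 28400×10³ × 0.8944 / 113.4² = 1.950×10^4 lb
Factor of safety n = P_cr / P = 19.495 / 9.87 = 1.98

n ≈ 1.98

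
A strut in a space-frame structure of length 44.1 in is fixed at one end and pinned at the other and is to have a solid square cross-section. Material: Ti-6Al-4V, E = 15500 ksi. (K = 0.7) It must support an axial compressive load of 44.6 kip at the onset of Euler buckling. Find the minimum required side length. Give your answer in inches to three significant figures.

L_e = K·L = 0.7 × 44.1 = 30.87 in
Required I = P_cr·L_e²/(π²E) = 4.460×10^4 × 30.87² / (π² × 1.55×10^7) = 0.2778 in⁴
Solid square: I = a⁴/12  ⇒  a = (12I)^(1/4) = (12×0.2778)^(1/4) = 1.35 in

a ≈ 1.35 in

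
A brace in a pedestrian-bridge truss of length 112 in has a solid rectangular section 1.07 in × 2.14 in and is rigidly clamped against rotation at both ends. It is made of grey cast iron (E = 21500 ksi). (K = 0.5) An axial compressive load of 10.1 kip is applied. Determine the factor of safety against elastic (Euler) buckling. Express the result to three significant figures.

n ≈ 1.46

Buckling occurs about the weak axis: I_min = h·b³/12 with b = 1.07 in (the shorter side).
I_min = 2.14×1.07³/12 = 0.2185 in⁴
Effective length L_e = K·L = 0.5 × 112 = 56.00 in
P_cr = π²EI / L_e² = π² × 21500×10³ × 0.2185 / 56.00² = 1.478×10^4 lb
Factor of safety n = P_cr / P = 14.782 / 10.1 = 1.46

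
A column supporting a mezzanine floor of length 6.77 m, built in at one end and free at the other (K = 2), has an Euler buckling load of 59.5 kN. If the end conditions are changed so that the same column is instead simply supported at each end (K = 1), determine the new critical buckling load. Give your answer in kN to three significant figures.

P_cr ≈ 238 kN

P_cr ∝ 1/K², so P_cr,new = P_cr,old × (K_old/K_new)² = 59.5 × (2/1)²
= 59.5 × 4.000 = 238 kN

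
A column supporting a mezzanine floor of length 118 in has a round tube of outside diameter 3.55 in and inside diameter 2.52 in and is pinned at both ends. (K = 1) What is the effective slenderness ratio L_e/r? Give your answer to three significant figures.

λ ≈ 108

d_o = 3.55 in, d_i = 2.52 in
I = π(d_o⁴ − d_i⁴)/64 = π(3.55⁴ − 2.520⁴)/64 = 5.817 in⁴
A = 4.910 in²;  r_min = √(I/A) = √(5.817/4.910) = 1.088 in
L_e = K·L = 1 × 118 = 118.0 in
λ = L_e / r_min = 118.00 / 1.088 = 108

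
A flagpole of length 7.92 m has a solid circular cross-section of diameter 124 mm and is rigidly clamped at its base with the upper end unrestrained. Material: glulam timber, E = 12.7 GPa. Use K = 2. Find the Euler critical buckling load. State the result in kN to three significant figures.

I = πd⁴/64 = π×124⁴/64 = 1.161×10^7 mm⁴
I = 1.161×10^7 mm⁴ = 1.161×10^-5 m⁴
Effective length L_e = K·L = 2 × 7.92 = 15.84 m
P_cr = π²EI / L_e² = π² × 12.7×10⁹ × 1.161×10^-5 / 15.84² = 5.798×10^3 N

P_cr ≈ 5.80 kN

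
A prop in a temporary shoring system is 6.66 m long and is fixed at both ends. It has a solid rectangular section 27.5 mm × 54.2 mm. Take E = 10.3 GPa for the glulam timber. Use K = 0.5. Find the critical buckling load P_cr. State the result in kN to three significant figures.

Buckling occurs about the weak axis: I_min = h·b³/12 with b = 27.5 mm (the shorter side).
I_min = 54.2×27.5³/12 = 9.393×10^4 mm⁴
I = 9.393×10^4 mm⁴ = 9.393×10^-8 m⁴
Effective length L_e = K·L = 0.5 × 6.66 = 3.330 m
P_cr = π²EI / L_e² = π² × 10.3×10⁹ × 9.393×10^-8 / 3.330² = 861.1 N

P_cr ≈ 0.861 kN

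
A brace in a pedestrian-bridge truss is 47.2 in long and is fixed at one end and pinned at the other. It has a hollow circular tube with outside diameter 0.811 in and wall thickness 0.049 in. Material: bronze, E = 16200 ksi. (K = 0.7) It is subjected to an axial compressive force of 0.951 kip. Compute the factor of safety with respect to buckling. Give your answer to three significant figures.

Inner diameter d_i = 0.811 − 2×0.049 = 0.7130 in
I = π(d_o⁴ − d_i⁴)/64 = π(0.811⁴ − 0.7130⁴)/64 = 8.549×10^-3 in⁴
Effective length L_e = K·L = 0.7 × 47.2 = 33.04 in
P_cr = π²EI / L_e² = π² × 16200×10³ × 8.549×10^-3 / 33.04² = 1.252×10^3 lb
Factor of safety n = P_cr / P = 1.2521 / 0.951 = 1.32

n ≈ 1.32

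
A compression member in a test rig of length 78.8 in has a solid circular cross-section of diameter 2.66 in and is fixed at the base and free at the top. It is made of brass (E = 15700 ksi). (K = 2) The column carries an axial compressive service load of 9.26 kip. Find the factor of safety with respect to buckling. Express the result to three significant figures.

n ≈ 1.66

I = πd⁴/64 = π×2.66⁴/64 = 2.458 in⁴
Effective length L_e = K·L = 2 × 78.8 = 157.6 in
P_cr = π²EI / L_e² = π² × 15700×10³ × 2.458 / 157.6² = 1.533×10^4 lb
Factor of safety n = P_cr / P = 15.331 / 9.26 = 1.66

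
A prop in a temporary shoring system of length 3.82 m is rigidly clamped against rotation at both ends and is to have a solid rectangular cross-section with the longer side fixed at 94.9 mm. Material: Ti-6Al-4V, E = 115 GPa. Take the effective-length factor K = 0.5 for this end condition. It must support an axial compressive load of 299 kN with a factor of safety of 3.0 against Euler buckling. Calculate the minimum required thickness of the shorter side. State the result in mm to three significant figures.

Required P_cr = n·P = 3.0 × 299 = 897.0 kN
L_e = K·L = 0.5 × 3.82 = 1.910 m
Required I = P_cr·L_e²/(π²E) = 8.970×10^5 × 1.910² / (π² × 1.15×10^11) = 2.883×10^-6 m⁴
I_req = 2.883×10^6 mm⁴
Rectangle, weak axis: I_min = h·b³/12 with h = 94.9 mm fixed  ⇒  b = (12I/h)^(1/3) = 71.4 mm

b ≈ 71.4 mm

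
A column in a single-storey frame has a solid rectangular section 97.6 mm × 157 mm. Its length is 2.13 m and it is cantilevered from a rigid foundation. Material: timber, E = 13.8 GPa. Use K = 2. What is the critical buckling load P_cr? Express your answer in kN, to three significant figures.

P_cr ≈ 91.3 kN

Buckling occurs about the weak axis: I_min = h·b³/12 with b = 97.6 mm (the shorter side).
I_min = 157×97.6³/12 = 1.216×10^7 mm⁴
I = 1.216×10^7 mm⁴ = 1.216×10^-5 m⁴
Effective length L_e = K·L = 2 × 2.13 = 4.260 m
P_cr = π²EI / L_e² = π² × 13.8×10⁹ × 1.216×10^-5 / 4.260² = 9.129×10^4 N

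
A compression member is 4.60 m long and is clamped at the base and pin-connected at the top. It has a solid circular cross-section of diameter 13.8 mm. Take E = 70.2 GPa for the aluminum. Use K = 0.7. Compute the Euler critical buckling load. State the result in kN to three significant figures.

P_cr ≈ 0.119 kN

I = πd⁴/64 = π×13.8⁴/64 = 1.780×10^3 mm⁴
I = 1.780×10^3 mm⁴ = 1.780×10^-9 m⁴
Effective length L_e = K·L = 0.7 × 4.60 = 3.220 m
P_cr = π²EI / L_e² = π² × 70.2×10⁹ × 1.780×10^-9 / 3.220² = 119.0 N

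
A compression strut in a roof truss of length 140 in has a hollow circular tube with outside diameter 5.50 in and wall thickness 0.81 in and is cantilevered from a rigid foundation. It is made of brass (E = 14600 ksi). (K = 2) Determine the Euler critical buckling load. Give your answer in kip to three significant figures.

Inner diameter d_i = 5.50 − 2×0.81 = 3.880 in
I = π(d_o⁴ − d_i⁴)/64 = π(5.50⁴ − 3.880⁴)/64 = 33.79 in⁴
Effective length L_e = K·L = 2 × 140 = 280.0 in
P_cr = π²EI / L_e² = π² × 14600×10³ × 33.79 / 280.0² = 6.211×10^4 lb

P_cr ≈ 62.1 kip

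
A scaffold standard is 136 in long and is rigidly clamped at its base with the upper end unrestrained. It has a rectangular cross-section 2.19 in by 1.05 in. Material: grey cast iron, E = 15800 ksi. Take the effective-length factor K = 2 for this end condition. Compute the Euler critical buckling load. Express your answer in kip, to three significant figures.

P_cr ≈ 0.445 kip

Buckling occurs about the weak axis: I_min = h·b³/12 with b = 1.05 in (the shorter side).
I_min = 2.19×1.05³/12 = 0.2113 in⁴
Effective length L_e = K·L = 2 × 136 = 272.0 in
P_cr = π²EI / L_e² = π² × 15800×10³ × 0.2113 / 272.0² = 445.3 lb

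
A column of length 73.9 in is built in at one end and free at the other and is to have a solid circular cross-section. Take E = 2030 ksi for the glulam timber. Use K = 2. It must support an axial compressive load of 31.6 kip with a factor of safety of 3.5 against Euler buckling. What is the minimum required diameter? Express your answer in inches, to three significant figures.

Required P_cr = n·P = 3.5 × 31.6 = 110.6 kip
L_e = K·L = 2 × 73.9 = 147.8 in
Required I = P_cr·L_e²/(π²E) = 1.106×10^5 × 147.8² / (π² × 2.03×10^6) = 120.6 in⁴
Solid circle: I = πd⁴/64  ⇒  d = (64I/π)^(1/4) = (64×120.6/π)^(1/4) = 7.04 in

d ≈ 7.04 in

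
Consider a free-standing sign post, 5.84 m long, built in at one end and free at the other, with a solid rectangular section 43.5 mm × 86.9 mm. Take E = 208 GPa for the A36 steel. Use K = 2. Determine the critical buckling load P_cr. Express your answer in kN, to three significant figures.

Buckling occurs about the weak axis: I_min = h·b³/12 with b = 43.5 mm (the shorter side).
I_min = 86.9×43.5³/12 = 5.961×10^5 mm⁴
I = 5.961×10^5 mm⁴ = 5.961×10^-7 m⁴
Effective length L_e = K·L = 2 × 5.84 = 11.68 m
P_cr = π²EI / L_e² = π² × 208×10⁹ × 5.961×10^-7 / 11.68² = 8.970×10^3 N

P_cr ≈ 8.97 kN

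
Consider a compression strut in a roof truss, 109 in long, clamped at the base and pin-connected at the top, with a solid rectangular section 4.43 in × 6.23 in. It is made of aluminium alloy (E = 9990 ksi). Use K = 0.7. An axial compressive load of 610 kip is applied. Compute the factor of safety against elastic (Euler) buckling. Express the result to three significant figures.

Buckling occurs about the weak axis: I_min = h·b³/12 with b = 4.43 in (the shorter side).
I_min = 6.23×4.43³/12 = 45.14 in⁴
Effective length L_e = K·L = 0.7 × 109 = 76.30 in
P_cr = π²EI / L_e² = π² × 9990×10³ × 45.14 / 76.30² = 7.644×10^5 lb
Factor of safety n = P_cr / P = 764.42 / 610 = 1.25

n ≈ 1.25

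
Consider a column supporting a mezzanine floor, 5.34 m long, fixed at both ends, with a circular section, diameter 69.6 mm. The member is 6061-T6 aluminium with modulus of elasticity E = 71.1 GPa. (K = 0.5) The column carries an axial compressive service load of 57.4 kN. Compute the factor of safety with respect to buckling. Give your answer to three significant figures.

I = πd⁴/64 = π×69.6⁴/64 = 1.152×10^6 mm⁴
I = 1.152×10^6 mm⁴ = 1.152×10^-6 m⁴
Effective length L_e = K·L = 0.5 × 5.34 = 2.670 m
P_cr = π²EI / L_e² = π² × 71.1×10⁹ × 1.152×10^-6 / 2.670² = 1.134×10^5 N
Factor of safety n = P_cr / P = 113.38 / 57.4 = 1.98

n ≈ 1.98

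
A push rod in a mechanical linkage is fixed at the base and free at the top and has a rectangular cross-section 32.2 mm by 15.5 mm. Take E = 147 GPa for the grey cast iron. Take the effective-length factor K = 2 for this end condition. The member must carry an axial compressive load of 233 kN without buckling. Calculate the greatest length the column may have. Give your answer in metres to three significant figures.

L_max ≈ 0.125 m

Buckling occurs about the weak axis: I_min = h·b³/12 with b = 15.5 mm (the shorter side).
I_min = 32.2×15.5³/12 = 9.992×10^3 mm⁴
I = 9.992×10^-9 m⁴
At the buckling limit P_cr = P = 2.330×10^5 N
From P_cr = π²EI/(K·L)²:  L = (1/K)·√(π²EI/P_cr) = (1/2)·√(π²×1.47×10^11×9.992×10^-9/2.330×10^5)
L = 0.125 m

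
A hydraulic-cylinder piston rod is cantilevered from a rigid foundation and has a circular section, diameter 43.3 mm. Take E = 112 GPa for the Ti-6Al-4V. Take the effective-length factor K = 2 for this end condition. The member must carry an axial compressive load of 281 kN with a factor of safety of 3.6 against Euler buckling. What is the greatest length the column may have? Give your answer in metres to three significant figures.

I = πd⁴/64 = π×43.3⁴/64 = 1.726×10^5 mm⁴
I = 1.726×10^-7 m⁴
Required critical load P_cr = n·P = 3.6 × 281 = 1012 kN = 1.012×10^6 N
From P_cr = π²EI/(K·L)²:  L = (1/K)·√(π²EI/P_cr) = (1/2)·√(π²×1.12×10^11×1.726×10^-7/1.012×10^6)
L = 0.217 m

L_max ≈ 0.217 m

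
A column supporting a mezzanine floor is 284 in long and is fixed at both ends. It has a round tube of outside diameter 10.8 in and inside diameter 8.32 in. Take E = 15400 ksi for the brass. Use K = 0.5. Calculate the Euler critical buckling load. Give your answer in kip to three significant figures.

P_cr ≈ 3260 kip

d_o = 10.8 in, d_i = 8.32 in
I = π(d_o⁴ − d_i⁴)/64 = π(10.8⁴ − 8.320⁴)/64 = 432.6 in⁴
Effective length L_e = K·L = 0.5 × 284 = 142.0 in
P_cr = π²EI / L_e² = π² × 15400×10³ × 432.6 / 142.0² = 3.261×10^6 lb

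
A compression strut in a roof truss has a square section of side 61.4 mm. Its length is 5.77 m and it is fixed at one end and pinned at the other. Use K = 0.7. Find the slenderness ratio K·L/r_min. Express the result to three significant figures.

λ ≈ 228

I = a⁴/12 = 61.4⁴/12 = 1.184×10^6 mm⁴
A = 3.770×10^3 mm²;  r_min = √(I/A) = √(1.184×10^6/3.770×10^3) = 17.72 mm
L_e = K·L = 0.7 × 5.77 m = 4.039 m = 4039.0 mm
λ = L_e / r_min = 4039.0 / 17.72 = 228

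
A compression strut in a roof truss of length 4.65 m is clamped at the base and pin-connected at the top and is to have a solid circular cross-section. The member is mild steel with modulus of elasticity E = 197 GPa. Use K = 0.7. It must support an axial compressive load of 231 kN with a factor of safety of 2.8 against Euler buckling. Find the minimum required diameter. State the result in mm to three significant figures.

Required P_cr = n·P = 2.8 × 231 = 646.8 kN
L_e = K·L = 0.7 × 4.65 = 3.255 m
Required I = P_cr·L_e²/(π²E) = 6.468×10^5 × 3.255² / (π² × 1.97×10^11) = 3.525×10^-6 m⁴
I_req = 3.525×10^6 mm⁴
Solid circle: I = πd⁴/64  ⇒  d = (64I/π)^(1/4) = (64×3.525×10^6/π)^(1/4) = 92.1 mm

d ≈ 92.1 mm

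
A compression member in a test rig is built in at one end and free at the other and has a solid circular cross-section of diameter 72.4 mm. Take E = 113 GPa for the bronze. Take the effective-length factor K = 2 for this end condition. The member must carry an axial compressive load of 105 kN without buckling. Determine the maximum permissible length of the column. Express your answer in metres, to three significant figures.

L_max ≈ 1.89 m

I = πd⁴/64 = π×72.4⁴/64 = 1.349×10^6 mm⁴
I = 1.349×10^-6 m⁴
At the buckling limit P_cr = P = 1.050×10^5 N
From P_cr = π²EI/(K·L)²:  L = (1/K)·√(π²EI/P_cr) = (1/2)·√(π²×1.13×10^11×1.349×10^-6/1.050×10^5)
L = 1.89 m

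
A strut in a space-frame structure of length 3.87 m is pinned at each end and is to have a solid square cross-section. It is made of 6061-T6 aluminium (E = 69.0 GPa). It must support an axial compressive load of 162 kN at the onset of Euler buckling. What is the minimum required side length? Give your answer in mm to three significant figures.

a ≈ 80.9 mm

L_e = K·L = 1 × 3.87 = 3.870 m
Required I = P_cr·L_e²/(π²E) = 1.620×10^5 × 3.870² / (π² × 6.90×10^10) = 3.563×10^-6 m⁴
I_req = 3.563×10^6 mm⁴
Solid square: I = a⁴/12  ⇒  a = (12I)^(1/4) = (12×3.563×10^6)^(1/4) = 80.9 mm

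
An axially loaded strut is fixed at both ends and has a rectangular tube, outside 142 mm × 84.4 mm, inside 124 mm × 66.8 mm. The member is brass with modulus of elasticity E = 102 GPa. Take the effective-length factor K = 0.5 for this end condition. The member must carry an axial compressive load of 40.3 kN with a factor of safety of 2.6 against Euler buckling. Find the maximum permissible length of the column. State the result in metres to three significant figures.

L_max ≈ 12.5 m

Weak-axis I_min = (h_o·b_o³ − h_i·b_i³)/12 with b_o = 84.4, b_i = 66.80 mm (shorter outer/inner sides).
I_min = (142×84.4³ − 124.0×66.80³)/12 = 4.034×10^6 mm⁴
I = 4.034×10^-6 m⁴
Required critical load P_cr = n·P = 2.6 × 40.3 = 104.8 kN = 1.048×10^5 N
From P_cr = π²EI/(K·L)²:  L = (1/K)·√(π²EI/P_cr) = (1/0.5)·√(π²×1.02×10^11×4.034×10^-6/1.048×10^5)
L = 12.5 m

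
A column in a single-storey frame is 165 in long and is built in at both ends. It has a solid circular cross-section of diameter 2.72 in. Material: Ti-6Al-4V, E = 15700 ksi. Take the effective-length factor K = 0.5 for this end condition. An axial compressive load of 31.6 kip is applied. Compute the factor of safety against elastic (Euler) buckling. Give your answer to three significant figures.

I = πd⁴/64 = π×2.72⁴/64 = 2.687 in⁴
Effective length L_e = K·L = 0.5 × 165 = 82.50 in
P_cr = π²EI / L_e² = π² × 15700×10³ × 2.687 / 82.50² = 6.117×10^4 lb
Factor of safety n = P_cr / P = 61.170 / 31.6 = 1.94

n ≈ 1.94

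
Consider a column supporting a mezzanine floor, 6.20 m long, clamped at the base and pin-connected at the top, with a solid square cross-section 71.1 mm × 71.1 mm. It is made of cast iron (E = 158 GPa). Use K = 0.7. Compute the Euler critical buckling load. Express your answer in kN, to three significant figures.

P_cr ≈ 176 kN

I = a⁴/12 = 71.1⁴/12 = 2.130×10^6 mm⁴
I = 2.130×10^6 mm⁴ = 2.130×10^-6 m⁴
Effective length L_e = K·L = 0.7 × 6.20 = 4.340 m
P_cr = π²EI / L_e² = π² × 158×10⁹ × 2.130×10^-6 / 4.340² = 1.763×10^5 N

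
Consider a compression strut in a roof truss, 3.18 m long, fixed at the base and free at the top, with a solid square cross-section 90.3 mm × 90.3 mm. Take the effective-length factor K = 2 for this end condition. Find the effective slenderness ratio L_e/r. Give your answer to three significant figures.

For a square r = a/√12 = 90.3/√12 = 26.07 mm
L_e = K·L = 2 × 3.18 m = 6.360 m = 6360.0 mm
λ = L_e / r_min = 6360.0 / 26.07 = 244

λ ≈ 244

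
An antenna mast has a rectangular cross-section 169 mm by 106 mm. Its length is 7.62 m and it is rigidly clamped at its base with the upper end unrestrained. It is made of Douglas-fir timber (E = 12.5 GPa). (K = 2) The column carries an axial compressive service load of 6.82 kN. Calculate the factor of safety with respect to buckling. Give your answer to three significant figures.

Buckling occurs about the weak axis: I_min = h·b³/12 with b = 106 mm (the shorter side).
I_min = 169×106³/12 = 1.677×10^7 mm⁴
I = 1.677×10^7 mm⁴ = 1.677×10^-5 m⁴
Effective length L_e = K·L = 2 × 7.62 = 15.24 m
P_cr = π²EI / L_e² = π² × 12.5×10⁹ × 1.677×10^-5 / 15.24² = 8.910×10^3 N
Factor of safety n = P_cr / P = 8.9097 / 6.82 = 1.31

n ≈ 1.31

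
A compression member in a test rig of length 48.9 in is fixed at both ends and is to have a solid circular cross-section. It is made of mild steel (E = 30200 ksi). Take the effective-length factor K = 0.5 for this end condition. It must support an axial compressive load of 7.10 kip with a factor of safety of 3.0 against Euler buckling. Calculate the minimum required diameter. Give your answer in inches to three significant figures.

d ≈ 0.966 in

Required P_cr = n·P = 3.0 × 7.10 = 21.30 kip
L_e = K·L = 0.5 × 48.9 = 24.45 in
Required I = P_cr·L_e²/(π²E) = 2.130×10^4 × 24.45² / (π² × 3.02×10^7) = 4.272×10^-2 in⁴
Solid circle: I = πd⁴/64  ⇒  d = (64I/π)^(1/4) = (64×4.272×10^-2/π)^(1/4) = 0.966 in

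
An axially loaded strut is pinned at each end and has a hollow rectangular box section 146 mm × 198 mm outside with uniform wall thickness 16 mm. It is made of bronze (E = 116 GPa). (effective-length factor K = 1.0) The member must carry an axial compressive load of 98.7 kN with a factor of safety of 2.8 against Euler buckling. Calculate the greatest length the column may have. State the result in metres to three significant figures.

L_max ≈ 11.3 m

Inner dimensions: h_i = 198 − 2×16 = 166.0 mm, b_i = 146 − 2×16 = 114.0 mm
Weak-axis I_min = (h_o·b_o³ − h_i·b_i³)/12 with b_o = 146, b_i = 114.0 mm (shorter outer/inner sides).
I_min = (198×146³ − 166.0×114.0³)/12 = 3.086×10^7 mm⁴
I = 3.086×10^-5 m⁴
Required critical load P_cr = n·P = 2.8 × 98.7 = 276.4 kN = 2.764×10^5 N
From P_cr = π²EI/(K·L)²:  L = (1/K)·√(π²EI/P_cr) = (1/1)·√(π²×1.16×10^11×3.086×10^-5/2.764×10^5)
L = 11.3 m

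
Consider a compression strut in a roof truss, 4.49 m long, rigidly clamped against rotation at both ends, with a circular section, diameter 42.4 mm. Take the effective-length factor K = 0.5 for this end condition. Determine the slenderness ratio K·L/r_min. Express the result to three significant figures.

I = πd⁴/64 = π×42.4⁴/64 = 1.586×10^5 mm⁴
A = 1.412×10^3 mm²;  r_min = √(I/A) = √(1.586×10^5/1.412×10^3) = 10.60 mm
L_e = K·L = 0.5 × 4.49 m = 2.245 m = 2245.0 mm
λ = L_e / r_min = 2245.0 / 10.60 = 212

λ ≈ 212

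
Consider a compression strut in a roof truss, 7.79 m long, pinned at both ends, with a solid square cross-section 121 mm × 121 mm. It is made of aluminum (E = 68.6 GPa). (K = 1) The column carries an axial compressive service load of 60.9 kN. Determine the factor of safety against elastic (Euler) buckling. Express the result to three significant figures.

n ≈ 3.27

I = a⁴/12 = 121⁴/12 = 1.786×10^7 mm⁴
I = 1.786×10^7 mm⁴ = 1.786×10^-5 m⁴
Effective length L_e = K·L = 1 × 7.79 = 7.790 m
P_cr = π²EI / L_e² = π² × 68.6×10⁹ × 1.786×10^-5 / 7.790² = 1.993×10^5 N
Factor of safety n = P_cr / P = 199.30 / 60.9 = 3.27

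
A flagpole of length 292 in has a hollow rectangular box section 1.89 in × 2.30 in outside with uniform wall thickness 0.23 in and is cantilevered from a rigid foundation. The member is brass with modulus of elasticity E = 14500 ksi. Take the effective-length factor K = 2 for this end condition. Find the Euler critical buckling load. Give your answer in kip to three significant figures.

P_cr ≈ 0.355 kip

Inner dimensions: h_i = 2.30 − 2×0.23 = 1.840 in, b_i = 1.89 − 2×0.23 = 1.430 in
Weak-axis I_min = (h_o·b_o³ − h_i·b_i³)/12 with b_o = 1.89, b_i = 1.430 in (shorter outer/inner sides).
I_min = (2.30×1.89³ − 1.840×1.430³)/12 = 0.8456 in⁴
Effective length L_e = K·L = 2 × 292 = 584.0 in
P_cr = π²EI / L_e² = π² × 14500×10³ × 0.8456 / 584.0² = 354.8 lb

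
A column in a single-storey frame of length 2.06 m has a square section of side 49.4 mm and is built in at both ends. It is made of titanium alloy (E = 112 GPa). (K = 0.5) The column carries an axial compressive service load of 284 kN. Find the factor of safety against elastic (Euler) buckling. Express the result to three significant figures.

I = a⁴/12 = 49.4⁴/12 = 4.963×10^5 mm⁴
I = 4.963×10^5 mm⁴ = 4.963×10^-7 m⁴
Effective length L_e = K·L = 0.5 × 2.06 = 1.030 m
P_cr = π²EI / L_e² = π² × 112×10⁹ × 4.963×10^-7 / 1.030² = 5.171×10^5 N
Factor of safety n = P_cr / P = 517.09 / 284 = 1.82

n ≈ 1.82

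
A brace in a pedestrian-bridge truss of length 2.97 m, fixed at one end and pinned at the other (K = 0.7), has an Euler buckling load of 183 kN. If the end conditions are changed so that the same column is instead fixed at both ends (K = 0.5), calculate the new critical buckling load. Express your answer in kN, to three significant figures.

P_cr ≈ 359 kN

P_cr ∝ 1/K², so P_cr,new = P_cr,old × (K_old/K_new)² = 183 × (0.7/0.5)²
= 183 × 1.960 = 359 kN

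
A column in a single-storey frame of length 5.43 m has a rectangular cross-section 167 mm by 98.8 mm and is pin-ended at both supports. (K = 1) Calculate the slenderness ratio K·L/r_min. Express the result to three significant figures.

Buckling occurs about the weak axis: I_min = h·b³/12 with b = 98.8 mm (the shorter side).
I_min = 167×98.8³/12 = 1.342×10^7 mm⁴
A = 1.650×10^4 mm²;  r_min = √(I/A) = √(1.342×10^7/1.650×10^4) = 28.52 mm
L_e = K·L = 1 × 5.43 m = 5.430 m = 5430.0 mm
λ = L_e / r_min = 5430.0 / 28.52 = 190

λ ≈ 190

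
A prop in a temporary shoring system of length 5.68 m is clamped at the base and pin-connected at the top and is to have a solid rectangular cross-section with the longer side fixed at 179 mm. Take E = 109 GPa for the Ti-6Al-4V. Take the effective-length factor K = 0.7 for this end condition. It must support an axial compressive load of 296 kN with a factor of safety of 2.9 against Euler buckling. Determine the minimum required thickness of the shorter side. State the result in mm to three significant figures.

b ≈ 94.6 mm

Required P_cr = n·P = 2.9 × 296 = 858.4 kN
L_e = K·L = 0.7 × 5.68 = 3.976 m
Required I = P_cr·L_e²/(π²E) = 8.584×10^5 × 3.976² / (π² × 1.09×10^11) = 1.261×10^-5 m⁴
I_req = 1.261×10^7 mm⁴
Rectangle, weak axis: I_min = h·b³/12 with h = 179 mm fixed  ⇒  b = (12I/h)^(1/3) = 94.6 mm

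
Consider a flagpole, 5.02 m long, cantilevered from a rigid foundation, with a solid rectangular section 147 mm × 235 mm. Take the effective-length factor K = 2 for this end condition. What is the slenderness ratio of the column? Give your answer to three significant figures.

λ ≈ 237

For a rectangle r_min = b/√12 = 147/√12 = 42.44 mm
L_e = K·L = 2 × 5.02 m = 10.04 m = 10040 mm
λ = L_e / r_min = 10040 / 42.44 = 237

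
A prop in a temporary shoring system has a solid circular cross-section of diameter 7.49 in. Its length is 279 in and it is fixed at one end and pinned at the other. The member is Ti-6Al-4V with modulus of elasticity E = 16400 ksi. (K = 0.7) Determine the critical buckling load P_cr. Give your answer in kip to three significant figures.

I = πd⁴/64 = π×7.49⁴/64 = 154.5 in⁴
Effective length L_e = K·L = 0.7 × 279 = 195.3 in
P_cr = π²EI / L_e² = π² × 16400×10³ × 154.5 / 195.3² = 6.556×10^5 lb

P_cr ≈ 656 kip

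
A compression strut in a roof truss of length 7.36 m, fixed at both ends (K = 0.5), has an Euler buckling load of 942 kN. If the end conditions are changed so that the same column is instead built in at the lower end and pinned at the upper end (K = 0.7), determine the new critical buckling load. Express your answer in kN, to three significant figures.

P_cr ≈ 481 kN

P_cr ∝ 1/K², so P_cr,new = P_cr,old × (K_old/K_new)² = 942 × (0.5/0.7)²
= 942 × 0.5102 = 481 kN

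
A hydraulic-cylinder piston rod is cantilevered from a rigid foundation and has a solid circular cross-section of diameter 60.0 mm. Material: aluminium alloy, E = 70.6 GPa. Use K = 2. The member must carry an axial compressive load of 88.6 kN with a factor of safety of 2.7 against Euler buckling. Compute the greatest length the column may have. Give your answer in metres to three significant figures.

L_max ≈ 0.681 m

I = πd⁴/64 = π×60.0⁴/64 = 6.362×10^5 mm⁴
I = 6.362×10^-7 m⁴
Required critical load P_cr = n·P = 2.7 × 88.6 = 239.2 kN = 2.392×10^5 N
From P_cr = π²EI/(K·L)²:  L = (1/K)·√(π²EI/P_cr) = (1/2)·√(π²×7.06×10^10×6.362×10^-7/2.392×10^5)
L = 0.681 m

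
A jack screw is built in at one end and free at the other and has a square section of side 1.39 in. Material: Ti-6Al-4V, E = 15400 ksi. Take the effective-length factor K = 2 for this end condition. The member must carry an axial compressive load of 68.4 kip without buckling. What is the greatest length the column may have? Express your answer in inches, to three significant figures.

L_max ≈ 13.1 in

I = a⁴/12 = 1.39⁴/12 = 0.3111 in⁴
At the buckling limit P_cr = P = 6.840×10^4 lb
From P_cr = π²EI/(K·L)²:  L = (1/K)·√(π²EI/P_cr) = (1/2)·√(π²×1.54×10^7×0.3111/6.840×10^4)
L = 13.1 in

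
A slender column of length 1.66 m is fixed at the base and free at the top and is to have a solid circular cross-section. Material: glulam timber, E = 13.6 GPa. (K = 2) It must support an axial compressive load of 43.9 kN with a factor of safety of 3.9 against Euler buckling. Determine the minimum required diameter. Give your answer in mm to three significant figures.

Required P_cr = n·P = 3.9 × 43.9 = 171.2 kN
L_e = K·L = 2 × 1.66 = 3.320 m
Required I = P_cr·L_e²/(π²E) = 1.712×10^5 × 3.320² / (π² × 1.36×10^10) = 1.406×10^-5 m⁴
I_req = 1.406×10^7 mm⁴
Solid circle: I = πd⁴/64  ⇒  d = (64I/π)^(1/4) = (64×1.406×10^7/π)^(1/4) = 130 mm

d ≈ 130 mm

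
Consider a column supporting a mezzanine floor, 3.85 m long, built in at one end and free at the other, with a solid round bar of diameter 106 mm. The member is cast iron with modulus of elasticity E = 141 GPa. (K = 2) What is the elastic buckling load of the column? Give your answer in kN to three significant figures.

I = πd⁴/64 = π×106⁴/64 = 6.197×10^6 mm⁴
I = 6.197×10^6 mm⁴ = 6.197×10^-6 m⁴
Effective length L_e = K·L = 2 × 3.85 = 7.700 m
P_cr = π²EI / L_e² = π² × 141×10⁹ × 6.197×10^-6 / 7.700² = 1.455×10^5 N

P_cr ≈ 145 kN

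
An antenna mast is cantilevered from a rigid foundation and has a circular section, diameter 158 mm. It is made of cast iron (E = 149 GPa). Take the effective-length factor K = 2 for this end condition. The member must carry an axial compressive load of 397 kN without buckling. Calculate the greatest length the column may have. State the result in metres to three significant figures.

L_max ≈ 5.32 m

I = πd⁴/64 = π×158⁴/64 = 3.059×10^7 mm⁴
I = 3.059×10^-5 m⁴
At the buckling limit P_cr = P = 3.970×10^5 N
From P_cr = π²EI/(K·L)²:  L = (1/K)·√(π²EI/P_cr) = (1/2)·√(π²×1.49×10^11×3.059×10^-5/3.970×10^5)
L = 5.32 m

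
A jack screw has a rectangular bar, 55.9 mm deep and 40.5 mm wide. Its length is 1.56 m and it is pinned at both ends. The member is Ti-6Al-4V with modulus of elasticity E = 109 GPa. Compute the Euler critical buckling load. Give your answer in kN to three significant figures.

Buckling occurs about the weak axis: I_min = h·b³/12 with b = 40.5 mm (the shorter side).
I_min = 55.9×40.5³/12 = 3.095×10^5 mm⁴
I = 3.095×10^5 mm⁴ = 3.095×10^-7 m⁴
Effective length L_e = K·L = 1 × 1.56 = 1.560 m
P_cr = π²EI / L_e² = π² × 109×10⁹ × 3.095×10^-7 / 1.560² = 1.368×10^5 N

P_cr ≈ 137 kN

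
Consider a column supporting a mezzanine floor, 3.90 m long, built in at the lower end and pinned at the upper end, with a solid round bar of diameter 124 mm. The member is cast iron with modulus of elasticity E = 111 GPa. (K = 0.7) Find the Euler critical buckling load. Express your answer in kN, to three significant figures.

P_cr ≈ 1710 kN

I = πd⁴/64 = π×124⁴/64 = 1.161×10^7 mm⁴
I = 1.161×10^7 mm⁴ = 1.161×10^-5 m⁴
Effective length L_e = K·L = 0.7 × 3.90 = 2.730 m
P_cr = π²EI / L_e² = π² × 111×10⁹ × 1.161×10^-5 / 2.730² = 1.706×10^6 N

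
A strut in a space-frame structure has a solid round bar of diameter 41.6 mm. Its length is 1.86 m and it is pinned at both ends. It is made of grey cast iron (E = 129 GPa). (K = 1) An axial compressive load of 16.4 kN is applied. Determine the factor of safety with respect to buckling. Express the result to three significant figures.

n ≈ 3.30

I = πd⁴/64 = π×41.6⁴/64 = 1.470×10^5 mm⁴
I = 1.470×10^5 mm⁴ = 1.470×10^-7 m⁴
Effective length L_e = K·L = 1 × 1.86 = 1.860 m
P_cr = π²EI / L_e² = π² × 129×10⁹ × 1.470×10^-7 / 1.860² = 5.410×10^4 N
Factor of safety n = P_cr / P = 54.101 / 16.4 = 3.30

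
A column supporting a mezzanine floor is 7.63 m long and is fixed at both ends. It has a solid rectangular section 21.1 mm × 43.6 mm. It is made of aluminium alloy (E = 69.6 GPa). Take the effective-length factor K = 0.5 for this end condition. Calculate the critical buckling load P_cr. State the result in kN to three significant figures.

Buckling occurs about the weak axis: I_min = h·b³/12 with b = 21.1 mm (the shorter side).
I_min = 43.6×21.1³/12 = 3.413×10^4 mm⁴
I = 3.413×10^4 mm⁴ = 3.413×10^-8 m⁴
Effective length L_e = K·L = 0.5 × 7.63 = 3.815 m
P_cr = π²EI / L_e² = π² × 69.6×10⁹ × 3.413×10^-8 / 3.815² = 1.611×10^3 N

P_cr ≈ 1.61 kN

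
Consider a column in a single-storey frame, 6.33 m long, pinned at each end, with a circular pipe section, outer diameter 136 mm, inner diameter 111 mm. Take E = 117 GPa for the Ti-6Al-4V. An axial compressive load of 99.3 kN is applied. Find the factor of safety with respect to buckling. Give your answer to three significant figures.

d_o = 136 mm, d_i = 111 mm
I = π(d_o⁴ − d_i⁴)/64 = π(136⁴ − 111.0⁴)/64 = 9.341×10^6 mm⁴
I = 9.341×10^6 mm⁴ = 9.341×10^-6 m⁴
Effective length L_e = K·L = 1 × 6.33 = 6.330 m
P_cr = π²EI / L_e² = π² × 117×10⁹ × 9.341×10^-6 / 6.330² = 2.692×10^5 N
Factor of safety n = P_cr / P = 269.20 / 99.3 = 2.71

n ≈ 2.71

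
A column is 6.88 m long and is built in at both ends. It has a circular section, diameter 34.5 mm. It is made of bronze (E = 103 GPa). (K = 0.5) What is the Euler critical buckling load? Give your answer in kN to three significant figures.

I = πd⁴/64 = π×34.5⁴/64 = 6.954×10^4 mm⁴
I = 6.954×10^4 mm⁴ = 6.954×10^-8 m⁴
Effective length L_e = K·L = 0.5 × 6.88 = 3.440 m
P_cr = π²EI / L_e² = π² × 103×10⁹ × 6.954×10^-8 / 3.440² = 5.974×10^3 N

P_cr ≈ 5.97 kN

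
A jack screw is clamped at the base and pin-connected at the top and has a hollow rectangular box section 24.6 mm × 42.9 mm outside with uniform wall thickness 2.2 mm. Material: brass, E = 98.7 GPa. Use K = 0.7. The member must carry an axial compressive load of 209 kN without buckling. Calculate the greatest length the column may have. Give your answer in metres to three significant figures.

Inner dimensions: h_i = 42.9 − 2×2.2 = 38.50 mm, b_i = 24.6 − 2×2.2 = 20.20 mm
Weak-axis I_min = (h_o·b_o³ − h_i·b_i³)/12 with b_o = 24.6, b_i = 20.20 mm (shorter outer/inner sides).
I_min = (42.9×24.6³ − 38.50×20.20³)/12 = 2.678×10^4 mm⁴
I = 2.678×10^-8 m⁴
At the buckling limit P_cr = P = 2.090×10^5 N
From P_cr = π²EI/(K·L)²:  L = (1/K)·√(π²EI/P_cr) = (1/0.7)·√(π²×9.87×10^10×2.678×10^-8/2.090×10^5)
L = 0.505 m

L_max ≈ 0.505 m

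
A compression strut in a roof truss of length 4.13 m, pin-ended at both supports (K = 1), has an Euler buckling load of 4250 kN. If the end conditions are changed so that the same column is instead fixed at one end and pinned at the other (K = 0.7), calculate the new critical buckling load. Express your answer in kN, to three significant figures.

P_cr ∝ 1/K², so P_cr,new = P_cr,old × (K_old/K_new)² = 4250 × (1/0.7)²
= 4250 × 2.041 = 8670 kN

P_cr ≈ 8670 kN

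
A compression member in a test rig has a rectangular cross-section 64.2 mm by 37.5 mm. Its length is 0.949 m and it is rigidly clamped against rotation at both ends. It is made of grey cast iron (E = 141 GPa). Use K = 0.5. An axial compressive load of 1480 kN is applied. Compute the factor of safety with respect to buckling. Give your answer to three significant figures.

n ≈ 1.18

Buckling occurs about the weak axis: I_min = h·b³/12 with b = 37.5 mm (the shorter side).
I_min = 64.2×37.5³/12 = 2.821×10^5 mm⁴
I = 2.821×10^5 mm⁴ = 2.821×10^-7 m⁴
Effective length L_e = K·L = 0.5 × 0.949 = 0.4745 m
P_cr = π²EI / L_e² = π² × 141×10⁹ × 2.821×10^-7 / 0.4745² = 1.744×10^6 N
Factor of safety n = P_cr / P = 1743.8 / 1480 = 1.18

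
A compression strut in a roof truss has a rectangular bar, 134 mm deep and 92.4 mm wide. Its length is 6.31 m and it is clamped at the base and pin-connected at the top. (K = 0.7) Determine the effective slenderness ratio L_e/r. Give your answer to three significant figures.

Buckling occurs about the weak axis: I_min = h·b³/12 with b = 92.4 mm (the shorter side).
I_min = 134×92.4³/12 = 8.809×10^6 mm⁴
A = 1.238×10^4 mm²;  r_min = √(I/A) = √(8.809×10^6/1.238×10^4) = 26.67 mm
L_e = K·L = 0.7 × 6.31 m = 4.417 m = 4417.0 mm
λ = L_e / r_min = 4417.0 / 26.67 = 166

λ ≈ 166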